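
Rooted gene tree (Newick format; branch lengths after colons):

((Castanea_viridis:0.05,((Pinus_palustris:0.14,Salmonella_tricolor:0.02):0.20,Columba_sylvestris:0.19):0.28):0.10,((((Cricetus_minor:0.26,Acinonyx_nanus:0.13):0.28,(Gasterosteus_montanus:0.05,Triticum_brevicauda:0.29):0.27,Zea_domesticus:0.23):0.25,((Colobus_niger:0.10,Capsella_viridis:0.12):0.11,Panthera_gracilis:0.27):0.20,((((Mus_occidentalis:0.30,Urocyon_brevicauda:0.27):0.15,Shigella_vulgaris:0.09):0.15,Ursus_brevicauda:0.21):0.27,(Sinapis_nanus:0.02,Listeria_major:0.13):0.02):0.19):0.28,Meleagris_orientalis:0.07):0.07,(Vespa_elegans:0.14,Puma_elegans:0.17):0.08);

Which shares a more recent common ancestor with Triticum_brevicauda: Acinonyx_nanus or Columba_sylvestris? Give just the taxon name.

Acinonyx_nanus

The MRCA of Triticum_brevicauda and Acinonyx_nanus subtends ((Cricetus_minor,Acinonyx_nanus),(Gasterosteus_montanus,Triticum_brevicauda),Zea_domesticus) (5 taxa).
The MRCA of Triticum_brevicauda and Columba_sylvestris is the root, subtending the entire tree (21 taxa).
The first is nested inside the second, so Triticum_brevicauda shares a more recent common ancestor with Acinonyx_nanus.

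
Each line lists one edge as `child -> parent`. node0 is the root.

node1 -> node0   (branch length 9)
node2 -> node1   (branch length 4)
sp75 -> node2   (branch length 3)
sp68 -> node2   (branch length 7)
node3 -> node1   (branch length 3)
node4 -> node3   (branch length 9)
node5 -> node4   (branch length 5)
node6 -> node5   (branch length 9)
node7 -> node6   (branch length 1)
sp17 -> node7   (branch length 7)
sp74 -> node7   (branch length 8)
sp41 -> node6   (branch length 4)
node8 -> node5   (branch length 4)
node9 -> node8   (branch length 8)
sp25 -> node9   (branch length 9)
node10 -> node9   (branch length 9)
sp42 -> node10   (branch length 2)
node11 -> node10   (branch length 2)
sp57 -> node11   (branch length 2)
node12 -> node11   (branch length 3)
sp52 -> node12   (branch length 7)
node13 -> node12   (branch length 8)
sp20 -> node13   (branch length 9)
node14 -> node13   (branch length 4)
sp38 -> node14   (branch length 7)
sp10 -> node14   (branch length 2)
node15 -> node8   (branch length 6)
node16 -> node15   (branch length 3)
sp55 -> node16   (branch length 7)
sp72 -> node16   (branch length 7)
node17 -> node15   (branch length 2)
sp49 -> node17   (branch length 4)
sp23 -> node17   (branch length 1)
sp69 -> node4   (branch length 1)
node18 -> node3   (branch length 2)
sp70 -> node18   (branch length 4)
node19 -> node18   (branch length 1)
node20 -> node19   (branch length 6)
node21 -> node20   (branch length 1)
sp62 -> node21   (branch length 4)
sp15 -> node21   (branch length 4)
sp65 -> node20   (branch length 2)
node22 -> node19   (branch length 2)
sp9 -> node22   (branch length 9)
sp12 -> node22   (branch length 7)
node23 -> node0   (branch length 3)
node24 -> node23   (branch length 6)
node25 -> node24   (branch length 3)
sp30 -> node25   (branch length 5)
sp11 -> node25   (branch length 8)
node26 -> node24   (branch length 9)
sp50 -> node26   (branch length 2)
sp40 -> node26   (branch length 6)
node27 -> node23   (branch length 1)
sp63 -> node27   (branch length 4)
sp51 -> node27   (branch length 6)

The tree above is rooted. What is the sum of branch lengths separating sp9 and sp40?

50

The path runs sp9 → … → MRCA → … → sp40; the MRCA is the root of the tree.
Branch lengths along that path: 9 + 2 + 1 + 2 + 3 + 9 + 3 + 6 + 9 + 6 = 50.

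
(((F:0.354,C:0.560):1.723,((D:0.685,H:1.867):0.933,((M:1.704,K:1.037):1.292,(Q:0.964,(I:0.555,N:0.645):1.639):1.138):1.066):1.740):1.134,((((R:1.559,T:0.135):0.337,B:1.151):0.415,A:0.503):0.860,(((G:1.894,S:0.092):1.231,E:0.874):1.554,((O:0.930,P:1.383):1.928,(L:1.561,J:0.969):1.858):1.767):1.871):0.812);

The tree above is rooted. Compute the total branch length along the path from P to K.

14.030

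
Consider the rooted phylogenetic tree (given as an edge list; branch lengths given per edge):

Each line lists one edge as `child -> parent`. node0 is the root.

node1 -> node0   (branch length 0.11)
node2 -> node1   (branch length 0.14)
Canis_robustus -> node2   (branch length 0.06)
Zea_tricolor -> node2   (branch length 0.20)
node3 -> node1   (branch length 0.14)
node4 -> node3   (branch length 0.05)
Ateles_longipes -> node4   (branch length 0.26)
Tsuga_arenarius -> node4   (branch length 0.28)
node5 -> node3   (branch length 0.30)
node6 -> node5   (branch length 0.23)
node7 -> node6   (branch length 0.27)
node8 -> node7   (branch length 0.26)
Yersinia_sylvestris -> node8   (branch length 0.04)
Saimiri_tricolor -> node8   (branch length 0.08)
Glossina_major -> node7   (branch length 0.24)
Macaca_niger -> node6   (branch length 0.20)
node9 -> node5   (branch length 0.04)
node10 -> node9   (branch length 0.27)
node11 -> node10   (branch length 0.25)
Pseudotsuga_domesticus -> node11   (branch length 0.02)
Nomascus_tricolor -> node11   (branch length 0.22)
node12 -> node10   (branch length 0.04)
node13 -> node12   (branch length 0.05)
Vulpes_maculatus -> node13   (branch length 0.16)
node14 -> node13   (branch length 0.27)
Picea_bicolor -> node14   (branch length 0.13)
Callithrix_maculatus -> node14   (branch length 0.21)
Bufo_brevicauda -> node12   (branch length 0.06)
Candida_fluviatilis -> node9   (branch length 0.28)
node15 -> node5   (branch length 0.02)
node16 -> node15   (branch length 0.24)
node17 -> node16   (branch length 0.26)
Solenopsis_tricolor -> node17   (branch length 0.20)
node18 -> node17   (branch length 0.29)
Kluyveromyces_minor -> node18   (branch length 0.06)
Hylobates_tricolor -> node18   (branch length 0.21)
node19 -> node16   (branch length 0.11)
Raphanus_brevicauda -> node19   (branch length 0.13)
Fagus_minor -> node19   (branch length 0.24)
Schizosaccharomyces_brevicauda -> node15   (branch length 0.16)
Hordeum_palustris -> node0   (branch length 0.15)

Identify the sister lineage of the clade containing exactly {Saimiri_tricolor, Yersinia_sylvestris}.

The clade containing exactly {Saimiri_tricolor, Yersinia_sylvestris} attaches to the tree at the node subtending ((Yersinia_sylvestris,Saimiri_tricolor),Glossina_major).
The other lineage descending from that same node — the sister group — is the single tip Glossina_major.

Glossina_major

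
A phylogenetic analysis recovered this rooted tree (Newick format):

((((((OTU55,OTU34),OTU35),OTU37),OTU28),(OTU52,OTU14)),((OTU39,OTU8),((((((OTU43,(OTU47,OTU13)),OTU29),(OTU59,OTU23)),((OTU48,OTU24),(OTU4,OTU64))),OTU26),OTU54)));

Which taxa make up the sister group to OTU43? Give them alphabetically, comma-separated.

OTU43 attaches to the tree at the node subtending (OTU43,(OTU47,OTU13)).
The other lineage descending from that same node — the sister group — is (OTU47,OTU13); its 2 tips in alphabetical order are the answer.

OTU13, OTU47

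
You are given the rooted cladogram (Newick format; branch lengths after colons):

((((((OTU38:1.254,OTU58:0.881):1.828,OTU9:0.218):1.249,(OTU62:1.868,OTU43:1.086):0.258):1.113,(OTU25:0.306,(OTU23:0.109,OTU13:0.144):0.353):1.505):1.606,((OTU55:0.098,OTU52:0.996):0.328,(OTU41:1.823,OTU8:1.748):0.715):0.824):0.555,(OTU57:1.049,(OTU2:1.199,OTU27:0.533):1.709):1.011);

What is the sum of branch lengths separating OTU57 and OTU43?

6.678

The path runs OTU57 → … → MRCA → … → OTU43; the MRCA is the root of the tree.
Branch lengths along that path: 1.049 + 1.011 + 0.555 + 1.606 + 1.113 + 0.258 + 1.086 = 6.678.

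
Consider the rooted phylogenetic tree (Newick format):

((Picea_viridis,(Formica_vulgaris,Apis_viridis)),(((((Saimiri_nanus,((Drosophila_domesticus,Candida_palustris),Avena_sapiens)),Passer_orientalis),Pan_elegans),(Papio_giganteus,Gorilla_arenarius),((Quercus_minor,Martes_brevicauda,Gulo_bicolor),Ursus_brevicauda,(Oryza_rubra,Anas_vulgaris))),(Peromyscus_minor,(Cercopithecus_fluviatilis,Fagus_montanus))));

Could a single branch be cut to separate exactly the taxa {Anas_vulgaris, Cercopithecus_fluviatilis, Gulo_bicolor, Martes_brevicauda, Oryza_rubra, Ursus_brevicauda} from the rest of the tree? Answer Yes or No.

No

The MRCA of the listed taxa subtends (((((Saimiri_nanus,((Drosophila_domesticus,Candida_palustris),Avena_sapiens)),Passer_orientalis),Pan_elegans),(Papio_giganteus,Gorilla_arenarius),((Quercus_minor,Martes_brevicauda,Gulo_bicolor),Ursus_brevicauda,(Oryza_rubra,Anas_vulgaris))),(Peromyscus_minor,(Cercopithecus_fluviatilis,Fagus_montanus))).
That clade also contains Avena_sapiens, Candida_palustris, Drosophila_domesticus, Fagus_montanus, Gorilla_arenarius, Pan_elegans, Papio_giganteus, Passer_orientalis, Peromyscus_minor, Quercus_minor, Saimiri_nanus, which are not in the proposed group, so the group is not monophyletic.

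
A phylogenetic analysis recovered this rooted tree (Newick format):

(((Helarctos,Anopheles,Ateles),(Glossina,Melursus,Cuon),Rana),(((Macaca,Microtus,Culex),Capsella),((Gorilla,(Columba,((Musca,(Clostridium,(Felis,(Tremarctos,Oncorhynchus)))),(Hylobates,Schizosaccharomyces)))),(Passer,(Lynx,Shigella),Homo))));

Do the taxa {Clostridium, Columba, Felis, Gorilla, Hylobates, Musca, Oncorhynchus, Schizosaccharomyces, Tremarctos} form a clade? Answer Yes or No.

Yes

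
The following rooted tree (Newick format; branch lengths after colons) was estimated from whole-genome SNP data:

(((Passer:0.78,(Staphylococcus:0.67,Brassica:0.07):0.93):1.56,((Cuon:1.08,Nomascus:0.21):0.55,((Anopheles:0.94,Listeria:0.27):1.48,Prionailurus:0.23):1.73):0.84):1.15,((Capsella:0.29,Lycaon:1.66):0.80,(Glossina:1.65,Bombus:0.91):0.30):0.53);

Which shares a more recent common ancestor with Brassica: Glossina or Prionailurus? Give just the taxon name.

The MRCA of Brassica and Prionailurus subtends ((Passer,(Staphylococcus,Brassica)),((Cuon,Nomascus),((Anopheles,Listeria),Prionailurus))) (8 taxa).
The MRCA of Brassica and Glossina is the root, subtending the entire tree (12 taxa).
The first is nested inside the second, so Brassica shares a more recent common ancestor with Prionailurus.

Prionailurus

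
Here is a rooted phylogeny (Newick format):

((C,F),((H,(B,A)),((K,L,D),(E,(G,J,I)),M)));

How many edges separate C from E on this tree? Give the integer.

The MRCA of C and E is the root of the tree.
From C up to that node: 2 branches. From E up to the same node: 4 branches. Total: 2 + 4 = 6.

6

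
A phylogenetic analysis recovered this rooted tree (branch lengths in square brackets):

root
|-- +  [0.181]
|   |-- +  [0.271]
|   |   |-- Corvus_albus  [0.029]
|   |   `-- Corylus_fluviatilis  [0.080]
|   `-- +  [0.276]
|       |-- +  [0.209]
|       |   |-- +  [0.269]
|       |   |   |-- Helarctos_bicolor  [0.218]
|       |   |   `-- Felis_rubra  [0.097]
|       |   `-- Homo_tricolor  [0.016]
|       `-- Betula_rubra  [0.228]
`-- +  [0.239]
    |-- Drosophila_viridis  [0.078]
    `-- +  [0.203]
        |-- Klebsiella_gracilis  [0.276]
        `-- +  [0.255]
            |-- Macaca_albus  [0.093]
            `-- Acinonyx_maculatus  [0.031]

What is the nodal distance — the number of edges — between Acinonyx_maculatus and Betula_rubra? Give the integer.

7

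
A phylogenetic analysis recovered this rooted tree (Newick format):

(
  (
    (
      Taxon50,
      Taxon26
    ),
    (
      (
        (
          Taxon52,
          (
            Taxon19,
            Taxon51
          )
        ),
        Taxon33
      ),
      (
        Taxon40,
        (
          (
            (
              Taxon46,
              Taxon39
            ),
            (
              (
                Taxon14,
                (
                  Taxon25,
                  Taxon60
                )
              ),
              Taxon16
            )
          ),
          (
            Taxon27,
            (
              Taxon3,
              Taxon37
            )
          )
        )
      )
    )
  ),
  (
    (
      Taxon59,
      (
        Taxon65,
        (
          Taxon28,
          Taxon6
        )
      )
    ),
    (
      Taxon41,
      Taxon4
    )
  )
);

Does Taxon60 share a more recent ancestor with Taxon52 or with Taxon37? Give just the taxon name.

Taxon37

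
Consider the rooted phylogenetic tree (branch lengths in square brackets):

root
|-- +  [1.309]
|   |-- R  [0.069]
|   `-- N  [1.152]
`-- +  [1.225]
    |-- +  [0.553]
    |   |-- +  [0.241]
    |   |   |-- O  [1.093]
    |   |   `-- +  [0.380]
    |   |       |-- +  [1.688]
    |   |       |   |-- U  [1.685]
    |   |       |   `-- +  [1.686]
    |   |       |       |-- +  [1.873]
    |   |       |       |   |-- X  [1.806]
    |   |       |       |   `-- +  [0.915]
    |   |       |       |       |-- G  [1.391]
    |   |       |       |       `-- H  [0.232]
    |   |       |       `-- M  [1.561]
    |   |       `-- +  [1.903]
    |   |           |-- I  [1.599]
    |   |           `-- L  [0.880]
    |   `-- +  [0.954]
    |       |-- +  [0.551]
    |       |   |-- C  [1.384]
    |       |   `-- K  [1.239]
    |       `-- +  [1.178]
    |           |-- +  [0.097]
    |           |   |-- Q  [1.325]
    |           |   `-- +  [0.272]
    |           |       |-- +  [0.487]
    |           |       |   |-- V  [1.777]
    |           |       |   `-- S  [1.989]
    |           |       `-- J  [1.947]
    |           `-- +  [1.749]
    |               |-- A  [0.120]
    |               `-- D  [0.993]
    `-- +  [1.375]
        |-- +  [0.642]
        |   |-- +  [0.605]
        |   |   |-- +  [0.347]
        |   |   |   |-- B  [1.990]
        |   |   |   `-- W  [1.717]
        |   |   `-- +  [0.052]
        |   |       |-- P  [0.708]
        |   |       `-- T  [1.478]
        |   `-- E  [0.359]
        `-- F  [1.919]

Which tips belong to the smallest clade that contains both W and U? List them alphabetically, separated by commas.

A, B, C, D, E, F, G, H, I, J, K, L, M, O, P, Q, S, T, U, V, W, X

Tracing W: it sits inside (B,W).
Tracing U: it sits inside (U,((X,(G,H)),M)).
The smallest clade enclosing both is (((O,((U,((X,(G,H)),M)),(I,L))),((C,K),((Q,((V,S),J)),(A,D)))),((((B,W),(P,T)),E),F)); the answer is its 22 terminal taxa in alphabetical order.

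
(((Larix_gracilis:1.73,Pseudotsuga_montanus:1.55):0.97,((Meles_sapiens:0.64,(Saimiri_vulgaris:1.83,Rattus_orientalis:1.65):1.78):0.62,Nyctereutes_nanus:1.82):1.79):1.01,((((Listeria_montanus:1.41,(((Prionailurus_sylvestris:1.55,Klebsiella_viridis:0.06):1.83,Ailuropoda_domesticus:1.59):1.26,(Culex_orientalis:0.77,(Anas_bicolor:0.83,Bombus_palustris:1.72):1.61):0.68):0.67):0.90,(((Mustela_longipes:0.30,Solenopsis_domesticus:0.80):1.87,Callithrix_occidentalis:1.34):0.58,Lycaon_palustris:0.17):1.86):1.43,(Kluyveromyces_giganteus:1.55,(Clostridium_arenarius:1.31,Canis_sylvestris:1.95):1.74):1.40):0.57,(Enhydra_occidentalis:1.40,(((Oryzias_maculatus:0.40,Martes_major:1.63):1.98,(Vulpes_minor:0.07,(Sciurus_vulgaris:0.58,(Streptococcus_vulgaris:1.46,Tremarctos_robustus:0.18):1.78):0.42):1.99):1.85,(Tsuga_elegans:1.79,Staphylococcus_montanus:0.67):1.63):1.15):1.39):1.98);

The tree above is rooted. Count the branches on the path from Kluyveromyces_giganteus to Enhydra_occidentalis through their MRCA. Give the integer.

5

The MRCA of Kluyveromyces_giganteus and Enhydra_occidentalis is the node subtending ((((Listeria_montanus,(((Prionailurus_sylvestris,Klebsiella_viridis),Ailuropoda_domesticus),(Culex_orientalis,(Anas_bicolor,Bombus_palustris)))),(((Mustela_longipes,Solenopsis_domesticus),Callithrix_occidentalis),Lycaon_palustris)),(Kluyveromyces_giganteus,(Clostridium_arenarius,Canis_sylvestris))),(Enhydra_occidentalis,(((Oryzias_maculatus,Martes_major),(Vulpes_minor,(Sciurus_vulgaris,(Streptococcus_vulgaris,Tremarctos_robustus)))),(Tsuga_elegans,Staphylococcus_montanus)))).
From Kluyveromyces_giganteus up to that node: 3 branches. From Enhydra_occidentalis up to the same node: 2 branches. Total: 3 + 2 = 5.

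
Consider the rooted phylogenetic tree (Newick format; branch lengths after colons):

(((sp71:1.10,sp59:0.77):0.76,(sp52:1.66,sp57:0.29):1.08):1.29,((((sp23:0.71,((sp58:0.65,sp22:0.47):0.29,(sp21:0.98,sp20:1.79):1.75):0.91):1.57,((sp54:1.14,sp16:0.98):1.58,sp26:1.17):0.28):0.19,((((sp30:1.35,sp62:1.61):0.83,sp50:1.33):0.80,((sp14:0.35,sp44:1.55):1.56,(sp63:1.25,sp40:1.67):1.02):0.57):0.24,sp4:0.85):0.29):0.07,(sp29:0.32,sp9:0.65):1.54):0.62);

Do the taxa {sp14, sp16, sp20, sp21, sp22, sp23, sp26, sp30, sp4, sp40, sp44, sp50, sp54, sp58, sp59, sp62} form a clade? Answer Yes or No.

The MRCA of the listed taxa is the root, so the smallest clade containing them is the whole tree.
That clade also contains sp29, sp52, sp57, sp63, sp71, sp9, which are not in the proposed group, so the group is not monophyletic.

No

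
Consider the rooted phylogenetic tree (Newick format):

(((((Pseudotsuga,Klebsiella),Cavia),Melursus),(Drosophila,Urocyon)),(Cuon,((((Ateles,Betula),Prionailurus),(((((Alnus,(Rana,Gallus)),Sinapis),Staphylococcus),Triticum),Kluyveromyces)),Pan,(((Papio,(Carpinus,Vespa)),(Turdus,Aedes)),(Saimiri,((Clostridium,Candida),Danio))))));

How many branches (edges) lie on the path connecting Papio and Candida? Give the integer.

7

The MRCA of Papio and Candida is the node subtending (((Papio,(Carpinus,Vespa)),(Turdus,Aedes)),(Saimiri,((Clostridium,Candida),Danio))).
From Papio up to that node: 3 branches. From Candida up to the same node: 4 branches. Total: 3 + 4 = 7.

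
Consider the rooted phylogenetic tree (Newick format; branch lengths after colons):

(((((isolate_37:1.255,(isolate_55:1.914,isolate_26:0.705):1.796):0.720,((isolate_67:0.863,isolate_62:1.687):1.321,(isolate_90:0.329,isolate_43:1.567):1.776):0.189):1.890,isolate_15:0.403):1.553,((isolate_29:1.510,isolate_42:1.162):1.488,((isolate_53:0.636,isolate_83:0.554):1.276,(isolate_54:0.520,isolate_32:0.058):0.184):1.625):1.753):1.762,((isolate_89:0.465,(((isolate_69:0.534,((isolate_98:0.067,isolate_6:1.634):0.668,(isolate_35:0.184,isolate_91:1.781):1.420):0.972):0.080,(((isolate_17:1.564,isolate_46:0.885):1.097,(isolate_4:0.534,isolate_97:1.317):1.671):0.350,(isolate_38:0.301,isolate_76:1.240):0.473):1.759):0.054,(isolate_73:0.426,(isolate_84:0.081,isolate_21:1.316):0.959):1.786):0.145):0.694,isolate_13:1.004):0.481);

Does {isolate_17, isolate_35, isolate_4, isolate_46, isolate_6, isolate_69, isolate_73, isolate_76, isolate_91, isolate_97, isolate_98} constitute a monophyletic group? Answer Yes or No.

No

The MRCA of the listed taxa subtends (((isolate_69,((isolate_98,isolate_6),(isolate_35,isolate_91))),(((isolate_17,isolate_46),(isolate_4,isolate_97)),(isolate_38,isolate_76))),(isolate_73,(isolate_84,isolate_21))).
That clade also contains isolate_21, isolate_38, isolate_84, which are not in the proposed group, so the group is not monophyletic.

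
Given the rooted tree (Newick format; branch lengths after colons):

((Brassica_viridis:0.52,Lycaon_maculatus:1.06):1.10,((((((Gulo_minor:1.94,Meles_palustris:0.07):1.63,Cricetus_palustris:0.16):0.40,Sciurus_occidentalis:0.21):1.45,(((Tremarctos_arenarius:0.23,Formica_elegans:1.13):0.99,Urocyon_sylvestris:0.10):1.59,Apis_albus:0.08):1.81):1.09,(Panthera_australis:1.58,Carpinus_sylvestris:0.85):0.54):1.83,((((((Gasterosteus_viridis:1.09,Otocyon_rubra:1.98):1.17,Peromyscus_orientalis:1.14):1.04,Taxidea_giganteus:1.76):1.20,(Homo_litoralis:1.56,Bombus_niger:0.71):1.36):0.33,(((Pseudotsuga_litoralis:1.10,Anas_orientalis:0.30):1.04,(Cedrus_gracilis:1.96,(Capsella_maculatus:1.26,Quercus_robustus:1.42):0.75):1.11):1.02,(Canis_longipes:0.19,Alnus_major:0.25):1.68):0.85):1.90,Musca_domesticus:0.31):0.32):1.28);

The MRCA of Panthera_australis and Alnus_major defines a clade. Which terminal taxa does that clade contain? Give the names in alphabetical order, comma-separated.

Alnus_major, Anas_orientalis, Apis_albus, Bombus_niger, Canis_longipes, Capsella_maculatus, Carpinus_sylvestris, Cedrus_gracilis, Cricetus_palustris, Formica_elegans, Gasterosteus_viridis, Gulo_minor, Homo_litoralis, Meles_palustris, Musca_domesticus, Otocyon_rubra, Panthera_australis, Peromyscus_orientalis, Pseudotsuga_litoralis, Quercus_robustus, Sciurus_occidentalis, Taxidea_giganteus, Tremarctos_arenarius, Urocyon_sylvestris

Tracing Panthera_australis: it sits inside (Panthera_australis,Carpinus_sylvestris).
Tracing Alnus_major: it sits inside (Canis_longipes,Alnus_major).
The smallest clade enclosing both is ((((((Gulo_minor,Meles_palustris),Cricetus_palustris),Sciurus_occidentalis),(((Tremarctos_arenarius,Formica_elegans),Urocyon_sylvestris),Apis_albus)),(Panthera_australis,Carpinus_sylvestris)),((((((Gasterosteus_viridis,Otocyon_rubra),Peromyscus_orientalis),Taxidea_giganteus),(Homo_litoralis,Bombus_niger)),(((Pseudotsuga_litoralis,Anas_orientalis),(Cedrus_gracilis,(Capsella_maculatus,Quercus_robustus))),(Canis_longipes,Alnus_major))),Musca_domesticus)); the answer is its 24 terminal taxa in alphabetical order.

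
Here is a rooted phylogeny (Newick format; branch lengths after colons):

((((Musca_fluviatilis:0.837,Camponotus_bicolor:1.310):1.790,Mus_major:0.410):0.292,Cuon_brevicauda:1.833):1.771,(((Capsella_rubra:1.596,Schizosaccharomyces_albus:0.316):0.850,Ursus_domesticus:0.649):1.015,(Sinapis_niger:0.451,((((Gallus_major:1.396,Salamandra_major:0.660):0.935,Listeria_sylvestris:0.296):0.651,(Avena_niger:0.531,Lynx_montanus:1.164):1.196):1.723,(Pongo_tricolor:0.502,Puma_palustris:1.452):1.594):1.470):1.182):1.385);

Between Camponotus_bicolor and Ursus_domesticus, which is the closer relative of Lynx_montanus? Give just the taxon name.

Ursus_domesticus

The MRCA of Lynx_montanus and Ursus_domesticus subtends (((Capsella_rubra,Schizosaccharomyces_albus),Ursus_domesticus),(Sinapis_niger,((((Gallus_major,Salamandra_major),Listeria_sylvestris),(Avena_niger,Lynx_montanus)),(Pongo_tricolor,Puma_palustris)))) (11 taxa).
The MRCA of Lynx_montanus and Camponotus_bicolor is the root, subtending the entire tree (15 taxa).
The first is nested inside the second, so Lynx_montanus shares a more recent common ancestor with Ursus_domesticus.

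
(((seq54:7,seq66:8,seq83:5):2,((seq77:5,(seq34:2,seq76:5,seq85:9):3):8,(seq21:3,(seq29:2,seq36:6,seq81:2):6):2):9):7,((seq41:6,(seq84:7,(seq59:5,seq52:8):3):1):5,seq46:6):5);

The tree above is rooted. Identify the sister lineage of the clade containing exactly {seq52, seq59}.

The clade containing exactly {seq52, seq59} attaches to the tree at the node subtending (seq84,(seq59,seq52)).
The other lineage descending from that same node — the sister group — is the single tip seq84.

seq84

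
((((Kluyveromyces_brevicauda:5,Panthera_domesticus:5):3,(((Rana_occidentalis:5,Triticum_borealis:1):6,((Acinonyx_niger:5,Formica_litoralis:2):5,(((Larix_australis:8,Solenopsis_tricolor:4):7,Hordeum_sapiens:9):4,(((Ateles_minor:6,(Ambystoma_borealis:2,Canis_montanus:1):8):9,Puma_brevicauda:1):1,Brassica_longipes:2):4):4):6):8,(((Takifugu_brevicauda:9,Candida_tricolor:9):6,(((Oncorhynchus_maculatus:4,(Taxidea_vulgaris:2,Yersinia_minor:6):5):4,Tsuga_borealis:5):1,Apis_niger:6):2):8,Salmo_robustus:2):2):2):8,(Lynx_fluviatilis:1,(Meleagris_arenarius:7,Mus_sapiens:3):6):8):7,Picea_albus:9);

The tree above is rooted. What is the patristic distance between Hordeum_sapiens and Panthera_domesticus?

The path runs Hordeum_sapiens → … → MRCA → … → Panthera_domesticus; the MRCA is the node subtending ((Kluyveromyces_brevicauda,Panthera_domesticus),(((Rana_occidentalis,Triticum_borealis),((Acinonyx_niger,Formica_litoralis),(((Larix_australis,Solenopsis_tricolor),Hordeum_sapiens),(((Ateles_minor,(Ambystoma_borealis,Canis_montanus)),Puma_brevicauda),Brassica_longipes)))),(((Takifugu_brevicauda,Candida_tricolor),(((Oncorhynchus_maculatus,(Taxidea_vulgaris,Yersinia_minor)),Tsuga_borealis),Apis_niger)),Salmo_robustus))).
Branch lengths along that path: 9 + 4 + 4 + 6 + 8 + 2 + 3 + 5 = 41.

41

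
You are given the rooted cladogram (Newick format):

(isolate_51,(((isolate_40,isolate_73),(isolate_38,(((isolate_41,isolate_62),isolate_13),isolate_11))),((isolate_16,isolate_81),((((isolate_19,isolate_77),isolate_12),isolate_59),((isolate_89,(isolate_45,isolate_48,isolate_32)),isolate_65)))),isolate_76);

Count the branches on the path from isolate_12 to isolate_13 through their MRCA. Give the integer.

10

The MRCA of isolate_12 and isolate_13 is the node subtending (((isolate_40,isolate_73),(isolate_38,(((isolate_41,isolate_62),isolate_13),isolate_11))),((isolate_16,isolate_81),((((isolate_19,isolate_77),isolate_12),isolate_59),((isolate_89,(isolate_45,isolate_48,isolate_32)),isolate_65)))).
From isolate_12 up to that node: 5 branches. From isolate_13 up to the same node: 5 branches. Total: 5 + 5 = 10.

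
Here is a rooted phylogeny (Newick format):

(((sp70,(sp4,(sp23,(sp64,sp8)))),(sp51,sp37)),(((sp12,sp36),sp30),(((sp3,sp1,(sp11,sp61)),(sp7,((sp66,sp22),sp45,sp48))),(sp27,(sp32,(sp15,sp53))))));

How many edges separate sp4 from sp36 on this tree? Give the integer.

8

The MRCA of sp4 and sp36 is the root of the tree.
From sp4 up to that node: 4 branches. From sp36 up to the same node: 4 branches. Total: 4 + 4 = 8.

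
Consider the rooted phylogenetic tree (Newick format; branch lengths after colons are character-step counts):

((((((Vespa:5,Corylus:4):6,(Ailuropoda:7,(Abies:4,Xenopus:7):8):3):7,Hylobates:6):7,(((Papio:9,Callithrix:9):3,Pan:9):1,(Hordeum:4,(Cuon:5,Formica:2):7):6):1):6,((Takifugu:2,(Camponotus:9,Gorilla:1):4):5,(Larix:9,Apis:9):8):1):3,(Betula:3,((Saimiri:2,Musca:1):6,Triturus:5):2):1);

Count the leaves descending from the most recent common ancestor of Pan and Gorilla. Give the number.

The MRCA of Pan and Gorilla is the node subtending (((((Vespa,Corylus),(Ailuropoda,(Abies,Xenopus))),Hylobates),(((Papio,Callithrix),Pan),(Hordeum,(Cuon,Formica)))),((Takifugu,(Camponotus,Gorilla)),(Larix,Apis))).
That clade contains 17 terminal taxa: Abies, Ailuropoda, Apis, Callithrix, Camponotus, Corylus, Cuon, Formica, Gorilla, Hordeum, Hylobates, Larix, Pan, Papio, Takifugu, Vespa, Xenopus.

17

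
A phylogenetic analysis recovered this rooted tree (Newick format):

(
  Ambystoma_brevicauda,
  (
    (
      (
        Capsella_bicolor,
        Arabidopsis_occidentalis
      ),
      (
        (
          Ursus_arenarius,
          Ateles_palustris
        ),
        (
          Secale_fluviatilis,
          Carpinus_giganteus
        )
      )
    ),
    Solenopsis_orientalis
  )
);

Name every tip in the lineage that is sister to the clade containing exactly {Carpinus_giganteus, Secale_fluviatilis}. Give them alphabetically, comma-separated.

The clade containing exactly {Carpinus_giganteus, Secale_fluviatilis} attaches to the tree at the node subtending ((Ursus_arenarius,Ateles_palustris),(Secale_fluviatilis,Carpinus_giganteus)).
The other lineage descending from that same node — the sister group — is (Ursus_arenarius,Ateles_palustris); its 2 tips in alphabetical order are the answer.

Ateles_palustris, Ursus_arenarius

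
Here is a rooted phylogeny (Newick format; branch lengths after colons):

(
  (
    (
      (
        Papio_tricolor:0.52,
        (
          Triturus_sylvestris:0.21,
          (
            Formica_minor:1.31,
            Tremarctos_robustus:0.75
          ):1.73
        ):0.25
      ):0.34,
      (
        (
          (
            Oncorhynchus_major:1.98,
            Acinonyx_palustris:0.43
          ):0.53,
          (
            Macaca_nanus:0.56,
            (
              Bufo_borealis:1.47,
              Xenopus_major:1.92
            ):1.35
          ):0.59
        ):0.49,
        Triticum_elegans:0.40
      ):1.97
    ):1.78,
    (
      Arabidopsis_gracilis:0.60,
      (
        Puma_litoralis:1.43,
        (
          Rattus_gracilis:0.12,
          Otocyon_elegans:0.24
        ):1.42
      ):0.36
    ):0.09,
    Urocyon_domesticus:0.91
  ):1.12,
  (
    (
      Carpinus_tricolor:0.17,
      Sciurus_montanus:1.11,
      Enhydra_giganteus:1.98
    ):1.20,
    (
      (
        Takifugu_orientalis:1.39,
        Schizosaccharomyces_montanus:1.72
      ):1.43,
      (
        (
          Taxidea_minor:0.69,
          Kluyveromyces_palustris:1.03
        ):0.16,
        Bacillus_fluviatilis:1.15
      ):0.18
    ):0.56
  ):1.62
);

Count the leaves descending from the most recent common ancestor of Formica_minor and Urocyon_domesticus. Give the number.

The MRCA of Formica_minor and Urocyon_domesticus is the node subtending (((Papio_tricolor,(Triturus_sylvestris,(Formica_minor,Tremarctos_robustus))),(((Oncorhynchus_major,Acinonyx_palustris),(Macaca_nanus,(Bufo_borealis,Xenopus_major))),Triticum_elegans)),(Arabidopsis_gracilis,(Puma_litoralis,(Rattus_gracilis,Otocyon_elegans))),Urocyon_domesticus).
That clade contains 15 terminal taxa: Acinonyx_palustris, Arabidopsis_gracilis, Bufo_borealis, Formica_minor, Macaca_nanus, Oncorhynchus_major, Otocyon_elegans, Papio_tricolor, Puma_litoralis, Rattus_gracilis, Tremarctos_robustus, Triticum_elegans, Triturus_sylvestris, Urocyon_domesticus, Xenopus_major.

15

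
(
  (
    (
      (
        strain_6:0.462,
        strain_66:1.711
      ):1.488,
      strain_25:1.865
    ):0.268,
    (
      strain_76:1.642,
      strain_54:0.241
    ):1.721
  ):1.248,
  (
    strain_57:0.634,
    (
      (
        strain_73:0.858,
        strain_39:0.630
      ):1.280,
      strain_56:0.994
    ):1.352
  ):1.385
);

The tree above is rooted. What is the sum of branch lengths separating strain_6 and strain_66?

The path runs strain_6 → … → MRCA → … → strain_66; the MRCA is the node subtending (strain_6,strain_66).
Branch lengths along that path: 0.462 + 1.711 = 2.173.

2.173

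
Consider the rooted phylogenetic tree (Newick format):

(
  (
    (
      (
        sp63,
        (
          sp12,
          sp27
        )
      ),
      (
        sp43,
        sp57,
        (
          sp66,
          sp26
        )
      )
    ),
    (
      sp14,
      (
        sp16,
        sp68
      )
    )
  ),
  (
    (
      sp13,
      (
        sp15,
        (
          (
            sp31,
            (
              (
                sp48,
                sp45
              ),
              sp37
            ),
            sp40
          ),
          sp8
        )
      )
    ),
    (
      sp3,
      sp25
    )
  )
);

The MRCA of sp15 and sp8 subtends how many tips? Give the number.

7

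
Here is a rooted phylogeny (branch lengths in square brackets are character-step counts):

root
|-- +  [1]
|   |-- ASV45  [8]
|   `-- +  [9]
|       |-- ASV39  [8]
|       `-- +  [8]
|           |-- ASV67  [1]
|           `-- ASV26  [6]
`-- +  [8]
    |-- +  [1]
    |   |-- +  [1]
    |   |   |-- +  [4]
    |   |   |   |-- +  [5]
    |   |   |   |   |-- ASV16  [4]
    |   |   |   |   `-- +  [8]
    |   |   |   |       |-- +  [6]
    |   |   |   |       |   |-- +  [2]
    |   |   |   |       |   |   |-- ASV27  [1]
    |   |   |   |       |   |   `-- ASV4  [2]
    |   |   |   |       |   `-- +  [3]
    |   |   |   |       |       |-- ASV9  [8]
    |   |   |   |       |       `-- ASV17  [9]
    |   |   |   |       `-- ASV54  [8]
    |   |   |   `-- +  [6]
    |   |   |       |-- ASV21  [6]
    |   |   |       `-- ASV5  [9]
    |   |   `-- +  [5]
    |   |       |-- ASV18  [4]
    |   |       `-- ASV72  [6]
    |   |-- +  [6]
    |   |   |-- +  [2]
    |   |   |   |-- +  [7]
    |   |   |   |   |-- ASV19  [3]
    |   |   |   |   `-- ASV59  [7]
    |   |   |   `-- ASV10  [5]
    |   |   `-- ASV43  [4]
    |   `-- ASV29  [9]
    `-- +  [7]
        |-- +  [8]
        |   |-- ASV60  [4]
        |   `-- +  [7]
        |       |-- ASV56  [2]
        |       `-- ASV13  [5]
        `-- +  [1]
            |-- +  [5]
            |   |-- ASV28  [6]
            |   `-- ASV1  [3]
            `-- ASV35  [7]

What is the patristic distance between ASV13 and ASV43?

38

The path runs ASV13 → … → MRCA → … → ASV43; the MRCA is the node subtending (((((ASV16,(((ASV27,ASV4),(ASV9,ASV17)),ASV54)),(ASV21,ASV5)),(ASV18,ASV72)),(((ASV19,ASV59),ASV10),ASV43),ASV29),((ASV60,(ASV56,ASV13)),((ASV28,ASV1),ASV35))).
Branch lengths along that path: 5 + 7 + 8 + 7 + 1 + 6 + 4 = 38.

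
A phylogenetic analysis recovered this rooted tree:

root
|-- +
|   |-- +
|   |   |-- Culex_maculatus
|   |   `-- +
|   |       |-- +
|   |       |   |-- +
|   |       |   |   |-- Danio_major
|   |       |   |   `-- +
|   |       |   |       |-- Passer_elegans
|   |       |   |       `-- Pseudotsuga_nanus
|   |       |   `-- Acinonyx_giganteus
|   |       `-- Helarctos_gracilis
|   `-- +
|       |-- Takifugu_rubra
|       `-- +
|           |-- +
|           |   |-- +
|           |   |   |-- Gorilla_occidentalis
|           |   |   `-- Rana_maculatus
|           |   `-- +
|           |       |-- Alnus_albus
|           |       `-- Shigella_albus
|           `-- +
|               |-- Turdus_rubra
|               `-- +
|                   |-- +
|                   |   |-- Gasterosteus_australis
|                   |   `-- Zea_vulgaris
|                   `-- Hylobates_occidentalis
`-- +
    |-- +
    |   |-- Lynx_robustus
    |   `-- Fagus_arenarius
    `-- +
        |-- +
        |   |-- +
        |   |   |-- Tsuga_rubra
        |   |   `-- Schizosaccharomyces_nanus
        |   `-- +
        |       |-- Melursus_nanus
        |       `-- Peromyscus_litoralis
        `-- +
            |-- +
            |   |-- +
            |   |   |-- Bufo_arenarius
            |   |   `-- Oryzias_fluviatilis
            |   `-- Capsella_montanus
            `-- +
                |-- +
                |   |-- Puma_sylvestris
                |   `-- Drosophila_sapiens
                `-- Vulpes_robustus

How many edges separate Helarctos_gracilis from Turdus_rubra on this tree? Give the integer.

The MRCA of Helarctos_gracilis and Turdus_rubra is the node subtending ((Culex_maculatus,(((Danio_major,(Passer_elegans,Pseudotsuga_nanus)),Acinonyx_giganteus),Helarctos_gracilis)),(Takifugu_rubra,(((Gorilla_occidentalis,Rana_maculatus),(Alnus_albus,Shigella_albus)),(Turdus_rubra,((Gasterosteus_australis,Zea_vulgaris),Hylobates_occidentalis))))).
From Helarctos_gracilis up to that node: 3 branches. From Turdus_rubra up to the same node: 4 branches. Total: 3 + 4 = 7.

7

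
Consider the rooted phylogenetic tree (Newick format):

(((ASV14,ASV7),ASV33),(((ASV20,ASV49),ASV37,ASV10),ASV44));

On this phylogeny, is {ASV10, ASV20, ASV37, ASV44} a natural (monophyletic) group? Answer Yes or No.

No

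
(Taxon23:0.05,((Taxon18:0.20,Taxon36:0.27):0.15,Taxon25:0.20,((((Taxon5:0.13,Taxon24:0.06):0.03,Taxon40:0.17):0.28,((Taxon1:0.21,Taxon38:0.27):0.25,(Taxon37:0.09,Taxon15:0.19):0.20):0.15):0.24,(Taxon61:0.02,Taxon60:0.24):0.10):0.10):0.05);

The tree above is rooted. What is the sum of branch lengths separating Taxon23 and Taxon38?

The path runs Taxon23 → … → MRCA → … → Taxon38; the MRCA is the root of the tree.
Branch lengths along that path: 0.05 + 0.05 + 0.10 + 0.24 + 0.15 + 0.25 + 0.27 = 1.11.

1.11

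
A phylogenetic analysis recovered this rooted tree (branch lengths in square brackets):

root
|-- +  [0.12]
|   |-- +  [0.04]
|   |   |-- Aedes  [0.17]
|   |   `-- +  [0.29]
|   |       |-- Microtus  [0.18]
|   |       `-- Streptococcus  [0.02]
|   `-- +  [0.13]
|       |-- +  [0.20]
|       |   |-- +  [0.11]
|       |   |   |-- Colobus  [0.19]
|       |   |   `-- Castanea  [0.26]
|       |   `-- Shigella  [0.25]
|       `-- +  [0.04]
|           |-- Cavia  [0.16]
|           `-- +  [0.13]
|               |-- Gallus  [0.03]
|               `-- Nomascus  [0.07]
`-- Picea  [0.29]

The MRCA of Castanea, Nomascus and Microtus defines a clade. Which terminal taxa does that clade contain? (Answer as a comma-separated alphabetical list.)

Tracing Castanea: it sits inside (Colobus,Castanea).
Tracing Nomascus: it sits inside (Gallus,Nomascus).
Tracing Microtus: it sits inside (Microtus,Streptococcus).
The smallest clade enclosing all 3 is ((Aedes,(Microtus,Streptococcus)),(((Colobus,Castanea),Shigella),(Cavia,(Gallus,Nomascus)))); the answer is its 9 terminal taxa in alphabetical order.

Aedes, Castanea, Cavia, Colobus, Gallus, Microtus, Nomascus, Shigella, Streptococcus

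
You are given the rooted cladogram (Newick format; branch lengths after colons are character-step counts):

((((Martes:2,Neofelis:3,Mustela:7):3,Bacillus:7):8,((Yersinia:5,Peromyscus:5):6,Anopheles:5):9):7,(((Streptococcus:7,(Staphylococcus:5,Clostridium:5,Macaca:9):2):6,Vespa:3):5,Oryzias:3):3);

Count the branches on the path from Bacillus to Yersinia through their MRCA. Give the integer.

5

The MRCA of Bacillus and Yersinia is the node subtending (((Martes,Neofelis,Mustela),Bacillus),((Yersinia,Peromyscus),Anopheles)).
From Bacillus up to that node: 2 branches. From Yersinia up to the same node: 3 branches. Total: 2 + 3 = 5.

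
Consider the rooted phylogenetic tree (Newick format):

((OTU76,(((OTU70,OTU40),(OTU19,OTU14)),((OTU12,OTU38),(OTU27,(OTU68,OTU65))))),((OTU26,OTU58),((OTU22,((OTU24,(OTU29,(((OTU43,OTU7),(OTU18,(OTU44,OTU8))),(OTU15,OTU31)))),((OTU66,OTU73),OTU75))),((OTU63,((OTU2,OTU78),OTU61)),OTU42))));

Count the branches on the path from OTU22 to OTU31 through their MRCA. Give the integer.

7

The MRCA of OTU22 and OTU31 is the node subtending (OTU22,((OTU24,(OTU29,(((OTU43,OTU7),(OTU18,(OTU44,OTU8))),(OTU15,OTU31)))),((OTU66,OTU73),OTU75))).
From OTU22 up to that node: 1 branch. From OTU31 up to the same node: 6 branches. Total: 1 + 6 = 7.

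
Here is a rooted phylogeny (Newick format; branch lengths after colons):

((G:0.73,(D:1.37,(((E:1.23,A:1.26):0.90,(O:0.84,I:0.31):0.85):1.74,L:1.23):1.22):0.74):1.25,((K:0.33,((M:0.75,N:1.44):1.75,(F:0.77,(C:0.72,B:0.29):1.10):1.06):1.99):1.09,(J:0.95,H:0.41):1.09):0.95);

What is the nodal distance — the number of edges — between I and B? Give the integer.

The MRCA of I and B is the root of the tree.
From I up to that node: 6 branches. From B up to the same node: 6 branches. Total: 6 + 6 = 12.

12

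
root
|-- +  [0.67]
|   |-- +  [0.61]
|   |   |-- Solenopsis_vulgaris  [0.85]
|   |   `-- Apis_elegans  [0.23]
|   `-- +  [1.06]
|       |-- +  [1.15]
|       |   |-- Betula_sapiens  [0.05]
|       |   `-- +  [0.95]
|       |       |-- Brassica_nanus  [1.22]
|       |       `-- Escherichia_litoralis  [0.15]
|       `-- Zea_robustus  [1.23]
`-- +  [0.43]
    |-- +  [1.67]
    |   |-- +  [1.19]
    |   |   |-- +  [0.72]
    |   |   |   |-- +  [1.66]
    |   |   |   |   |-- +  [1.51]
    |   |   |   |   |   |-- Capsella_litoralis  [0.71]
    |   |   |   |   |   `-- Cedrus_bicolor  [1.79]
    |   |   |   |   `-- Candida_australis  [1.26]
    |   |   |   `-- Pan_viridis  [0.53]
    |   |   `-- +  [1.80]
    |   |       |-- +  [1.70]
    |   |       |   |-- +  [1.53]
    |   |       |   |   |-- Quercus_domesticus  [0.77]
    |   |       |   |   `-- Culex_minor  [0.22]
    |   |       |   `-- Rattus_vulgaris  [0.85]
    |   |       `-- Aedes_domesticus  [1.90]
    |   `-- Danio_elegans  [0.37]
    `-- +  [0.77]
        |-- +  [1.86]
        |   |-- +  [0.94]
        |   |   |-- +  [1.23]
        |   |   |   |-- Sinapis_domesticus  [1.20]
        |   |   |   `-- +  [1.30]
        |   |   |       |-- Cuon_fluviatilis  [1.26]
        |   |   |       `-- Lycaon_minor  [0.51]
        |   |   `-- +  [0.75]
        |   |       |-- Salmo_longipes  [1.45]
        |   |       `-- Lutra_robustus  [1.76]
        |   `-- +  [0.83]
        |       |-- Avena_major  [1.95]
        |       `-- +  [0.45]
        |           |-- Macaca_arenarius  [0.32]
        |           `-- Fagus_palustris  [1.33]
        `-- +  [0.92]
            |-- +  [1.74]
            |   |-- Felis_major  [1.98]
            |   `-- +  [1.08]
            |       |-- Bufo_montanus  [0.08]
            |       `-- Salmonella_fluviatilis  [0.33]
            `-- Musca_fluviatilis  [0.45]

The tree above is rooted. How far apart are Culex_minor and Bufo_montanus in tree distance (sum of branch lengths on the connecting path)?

12.70

The path runs Culex_minor → … → MRCA → … → Bufo_montanus; the MRCA is the node subtending ((((((Capsella_litoralis,Cedrus_bicolor),Candida_australis),Pan_viridis),(((Quercus_domesticus,Culex_minor),Rattus_vulgaris),Aedes_domesticus)),Danio_elegans),((((Sinapis_domesticus,(Cuon_fluviatilis,Lycaon_minor)),(Salmo_longipes,Lutra_robustus)),(Avena_major,(Macaca_arenarius,Fagus_palustris))),((Felis_major,(Bufo_montanus,Salmonella_fluviatilis)),Musca_fluviatilis))).
Branch lengths along that path: 0.22 + 1.53 + 1.70 + 1.80 + 1.19 + 1.67 + 0.77 + 0.92 + 1.74 + 1.08 + 0.08 = 12.70.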